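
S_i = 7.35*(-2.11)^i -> [7.35, -15.51, 32.72, -69.05, 145.69]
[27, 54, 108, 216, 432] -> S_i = 27*2^i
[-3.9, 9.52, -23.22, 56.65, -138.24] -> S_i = -3.90*(-2.44)^i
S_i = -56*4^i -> [-56, -224, -896, -3584, -14336]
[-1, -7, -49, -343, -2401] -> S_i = -1*7^i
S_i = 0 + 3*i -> [0, 3, 6, 9, 12]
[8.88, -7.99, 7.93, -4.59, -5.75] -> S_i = Random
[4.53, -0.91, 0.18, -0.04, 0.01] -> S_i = 4.53*(-0.20)^i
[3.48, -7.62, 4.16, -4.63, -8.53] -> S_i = Random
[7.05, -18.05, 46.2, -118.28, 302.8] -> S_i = 7.05*(-2.56)^i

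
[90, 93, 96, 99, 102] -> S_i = 90 + 3*i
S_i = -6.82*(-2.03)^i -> [-6.82, 13.84, -28.1, 57.05, -115.82]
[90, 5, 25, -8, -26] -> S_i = Random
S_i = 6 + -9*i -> [6, -3, -12, -21, -30]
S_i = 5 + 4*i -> [5, 9, 13, 17, 21]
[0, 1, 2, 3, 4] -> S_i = 0 + 1*i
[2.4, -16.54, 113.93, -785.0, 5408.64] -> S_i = 2.40*(-6.89)^i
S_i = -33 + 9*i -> [-33, -24, -15, -6, 3]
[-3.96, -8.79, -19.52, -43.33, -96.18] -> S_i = -3.96*2.22^i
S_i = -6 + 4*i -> [-6, -2, 2, 6, 10]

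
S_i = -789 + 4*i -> [-789, -785, -781, -777, -773]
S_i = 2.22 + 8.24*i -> [2.22, 10.46, 18.7, 26.94, 35.18]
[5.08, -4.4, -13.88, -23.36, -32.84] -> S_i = 5.08 + -9.48*i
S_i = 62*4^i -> [62, 248, 992, 3968, 15872]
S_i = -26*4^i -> [-26, -104, -416, -1664, -6656]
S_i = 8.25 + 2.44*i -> [8.25, 10.69, 13.13, 15.57, 18.01]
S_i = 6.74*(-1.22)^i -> [6.74, -8.22, 10.03, -12.24, 14.93]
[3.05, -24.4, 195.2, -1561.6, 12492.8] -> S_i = 3.05*(-8.00)^i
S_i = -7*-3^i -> [-7, 21, -63, 189, -567]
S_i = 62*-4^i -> [62, -248, 992, -3968, 15872]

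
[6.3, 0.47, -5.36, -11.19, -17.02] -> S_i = 6.30 + -5.83*i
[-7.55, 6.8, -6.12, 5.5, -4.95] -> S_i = -7.55*(-0.90)^i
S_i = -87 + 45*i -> [-87, -42, 3, 48, 93]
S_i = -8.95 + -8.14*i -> [-8.95, -17.09, -25.23, -33.37, -41.51]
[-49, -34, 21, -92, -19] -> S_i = Random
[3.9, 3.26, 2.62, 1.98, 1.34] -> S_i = 3.90 + -0.64*i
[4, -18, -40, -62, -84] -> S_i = 4 + -22*i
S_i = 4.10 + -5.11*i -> [4.1, -1.01, -6.12, -11.23, -16.34]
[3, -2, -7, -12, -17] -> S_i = 3 + -5*i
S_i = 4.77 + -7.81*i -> [4.77, -3.04, -10.85, -18.66, -26.47]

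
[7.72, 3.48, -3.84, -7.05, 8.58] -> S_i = Random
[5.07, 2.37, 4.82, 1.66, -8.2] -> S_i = Random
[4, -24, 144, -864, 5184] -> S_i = 4*-6^i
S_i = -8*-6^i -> [-8, 48, -288, 1728, -10368]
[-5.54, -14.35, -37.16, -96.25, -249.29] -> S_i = -5.54*2.59^i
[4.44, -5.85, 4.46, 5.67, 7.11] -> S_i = Random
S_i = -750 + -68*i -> [-750, -818, -886, -954, -1022]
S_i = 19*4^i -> [19, 76, 304, 1216, 4864]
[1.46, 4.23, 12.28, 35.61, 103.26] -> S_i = 1.46*2.90^i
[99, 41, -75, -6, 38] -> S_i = Random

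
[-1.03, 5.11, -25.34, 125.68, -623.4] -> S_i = -1.03*(-4.96)^i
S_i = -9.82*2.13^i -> [-9.82, -20.92, -44.55, -94.9, -202.13]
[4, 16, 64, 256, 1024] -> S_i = 4*4^i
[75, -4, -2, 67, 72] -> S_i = Random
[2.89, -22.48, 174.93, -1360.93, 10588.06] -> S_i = 2.89*(-7.78)^i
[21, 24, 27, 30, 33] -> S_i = 21 + 3*i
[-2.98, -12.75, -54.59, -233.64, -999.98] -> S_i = -2.98*4.28^i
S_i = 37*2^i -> [37, 74, 148, 296, 592]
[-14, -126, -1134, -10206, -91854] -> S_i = -14*9^i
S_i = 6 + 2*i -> [6, 8, 10, 12, 14]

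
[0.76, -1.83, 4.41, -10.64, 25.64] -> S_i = 0.76*(-2.41)^i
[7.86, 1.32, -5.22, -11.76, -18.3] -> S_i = 7.86 + -6.54*i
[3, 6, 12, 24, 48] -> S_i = 3*2^i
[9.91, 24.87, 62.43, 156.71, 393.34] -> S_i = 9.91*2.51^i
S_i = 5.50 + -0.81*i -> [5.5, 4.69, 3.88, 3.07, 2.26]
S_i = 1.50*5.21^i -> [1.5, 7.82, 40.72, 212.13, 1105.2]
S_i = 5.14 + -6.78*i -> [5.14, -1.64, -8.42, -15.2, -21.98]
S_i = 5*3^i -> [5, 15, 45, 135, 405]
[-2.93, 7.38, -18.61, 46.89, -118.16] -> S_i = -2.93*(-2.52)^i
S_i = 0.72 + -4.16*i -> [0.72, -3.44, -7.6, -11.76, -15.92]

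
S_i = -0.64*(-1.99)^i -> [-0.64, 1.27, -2.53, 5.04, -10.04]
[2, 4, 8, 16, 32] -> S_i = 2*2^i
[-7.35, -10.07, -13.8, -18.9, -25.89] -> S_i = -7.35*1.37^i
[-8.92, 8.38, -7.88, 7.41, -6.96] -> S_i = -8.92*(-0.94)^i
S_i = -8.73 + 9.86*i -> [-8.73, 1.13, 10.99, 20.85, 30.71]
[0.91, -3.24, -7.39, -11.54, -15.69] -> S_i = 0.91 + -4.15*i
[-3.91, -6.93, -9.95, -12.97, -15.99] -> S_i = -3.91 + -3.02*i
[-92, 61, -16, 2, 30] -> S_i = Random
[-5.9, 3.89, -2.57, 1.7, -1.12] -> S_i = -5.90*(-0.66)^i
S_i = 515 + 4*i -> [515, 519, 523, 527, 531]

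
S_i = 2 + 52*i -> [2, 54, 106, 158, 210]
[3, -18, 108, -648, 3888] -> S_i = 3*-6^i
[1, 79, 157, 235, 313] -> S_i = 1 + 78*i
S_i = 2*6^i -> [2, 12, 72, 432, 2592]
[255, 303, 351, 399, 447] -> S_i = 255 + 48*i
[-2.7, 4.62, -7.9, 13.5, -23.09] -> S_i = -2.70*(-1.71)^i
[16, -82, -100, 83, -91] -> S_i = Random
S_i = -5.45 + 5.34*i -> [-5.45, -0.11, 5.23, 10.57, 15.91]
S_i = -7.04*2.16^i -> [-7.04, -15.21, -32.85, -70.95, -153.25]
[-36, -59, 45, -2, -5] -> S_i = Random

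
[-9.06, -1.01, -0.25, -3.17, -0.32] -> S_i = Random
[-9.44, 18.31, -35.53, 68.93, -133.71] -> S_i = -9.44*(-1.94)^i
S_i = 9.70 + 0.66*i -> [9.7, 10.36, 11.02, 11.68, 12.34]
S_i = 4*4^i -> [4, 16, 64, 256, 1024]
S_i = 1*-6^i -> [1, -6, 36, -216, 1296]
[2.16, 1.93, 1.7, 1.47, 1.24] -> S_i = 2.16 + -0.23*i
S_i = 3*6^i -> [3, 18, 108, 648, 3888]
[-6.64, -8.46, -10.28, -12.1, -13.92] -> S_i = -6.64 + -1.82*i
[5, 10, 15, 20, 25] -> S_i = 5 + 5*i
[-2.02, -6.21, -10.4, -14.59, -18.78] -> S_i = -2.02 + -4.19*i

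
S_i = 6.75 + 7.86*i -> [6.75, 14.61, 22.47, 30.33, 38.19]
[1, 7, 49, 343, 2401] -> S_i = 1*7^i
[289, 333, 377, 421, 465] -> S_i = 289 + 44*i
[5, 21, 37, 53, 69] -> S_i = 5 + 16*i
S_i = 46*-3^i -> [46, -138, 414, -1242, 3726]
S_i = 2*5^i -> [2, 10, 50, 250, 1250]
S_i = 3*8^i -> [3, 24, 192, 1536, 12288]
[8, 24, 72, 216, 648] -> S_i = 8*3^i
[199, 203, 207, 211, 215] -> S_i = 199 + 4*i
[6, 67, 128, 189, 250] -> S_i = 6 + 61*i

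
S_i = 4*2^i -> [4, 8, 16, 32, 64]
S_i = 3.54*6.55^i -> [3.54, 23.19, 151.87, 994.78, 6515.81]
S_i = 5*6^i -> [5, 30, 180, 1080, 6480]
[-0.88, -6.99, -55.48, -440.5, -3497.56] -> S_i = -0.88*7.94^i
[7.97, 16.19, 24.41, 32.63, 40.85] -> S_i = 7.97 + 8.22*i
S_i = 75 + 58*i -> [75, 133, 191, 249, 307]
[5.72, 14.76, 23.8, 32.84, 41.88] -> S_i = 5.72 + 9.04*i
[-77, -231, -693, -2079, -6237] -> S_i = -77*3^i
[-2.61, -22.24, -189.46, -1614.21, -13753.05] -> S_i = -2.61*8.52^i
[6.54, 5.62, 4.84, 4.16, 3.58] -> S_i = 6.54*0.86^i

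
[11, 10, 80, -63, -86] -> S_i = Random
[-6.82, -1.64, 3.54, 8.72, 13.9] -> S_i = -6.82 + 5.18*i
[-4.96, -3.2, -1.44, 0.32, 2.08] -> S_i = -4.96 + 1.76*i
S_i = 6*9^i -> [6, 54, 486, 4374, 39366]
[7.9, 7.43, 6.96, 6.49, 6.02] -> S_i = 7.90 + -0.47*i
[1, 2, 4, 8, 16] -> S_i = 1*2^i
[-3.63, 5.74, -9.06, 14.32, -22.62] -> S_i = -3.63*(-1.58)^i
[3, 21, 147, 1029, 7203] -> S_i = 3*7^i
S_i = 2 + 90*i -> [2, 92, 182, 272, 362]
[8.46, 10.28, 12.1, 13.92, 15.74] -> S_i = 8.46 + 1.82*i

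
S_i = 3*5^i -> [3, 15, 75, 375, 1875]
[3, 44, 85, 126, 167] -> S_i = 3 + 41*i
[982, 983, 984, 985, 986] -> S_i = 982 + 1*i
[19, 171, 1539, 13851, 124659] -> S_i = 19*9^i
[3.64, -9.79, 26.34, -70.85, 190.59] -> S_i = 3.64*(-2.69)^i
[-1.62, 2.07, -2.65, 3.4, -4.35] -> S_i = -1.62*(-1.28)^i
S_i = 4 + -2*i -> [4, 2, 0, -2, -4]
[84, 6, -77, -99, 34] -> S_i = Random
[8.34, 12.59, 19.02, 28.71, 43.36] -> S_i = 8.34*1.51^i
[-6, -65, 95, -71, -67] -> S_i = Random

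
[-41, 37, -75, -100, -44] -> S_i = Random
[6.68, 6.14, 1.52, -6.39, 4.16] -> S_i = Random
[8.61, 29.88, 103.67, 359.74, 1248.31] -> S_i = 8.61*3.47^i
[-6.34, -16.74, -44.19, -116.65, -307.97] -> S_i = -6.34*2.64^i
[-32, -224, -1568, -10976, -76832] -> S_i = -32*7^i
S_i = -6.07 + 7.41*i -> [-6.07, 1.34, 8.75, 16.16, 23.57]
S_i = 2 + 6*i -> [2, 8, 14, 20, 26]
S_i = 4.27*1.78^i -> [4.27, 7.6, 13.53, 24.08, 42.87]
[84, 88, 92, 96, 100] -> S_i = 84 + 4*i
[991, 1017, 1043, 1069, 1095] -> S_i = 991 + 26*i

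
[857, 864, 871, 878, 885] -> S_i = 857 + 7*i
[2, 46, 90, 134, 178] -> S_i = 2 + 44*i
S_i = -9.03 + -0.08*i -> [-9.03, -9.11, -9.19, -9.27, -9.35]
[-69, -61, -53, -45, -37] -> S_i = -69 + 8*i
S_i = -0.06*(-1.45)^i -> [-0.06, 0.09, -0.13, 0.18, -0.27]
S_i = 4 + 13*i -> [4, 17, 30, 43, 56]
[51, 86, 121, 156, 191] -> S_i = 51 + 35*i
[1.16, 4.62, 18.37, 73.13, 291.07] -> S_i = 1.16*3.98^i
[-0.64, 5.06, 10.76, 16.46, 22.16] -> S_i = -0.64 + 5.70*i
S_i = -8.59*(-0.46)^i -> [-8.59, 3.95, -1.82, 0.84, -0.38]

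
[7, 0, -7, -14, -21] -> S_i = 7 + -7*i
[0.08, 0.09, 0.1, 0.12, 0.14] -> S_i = 0.08*1.14^i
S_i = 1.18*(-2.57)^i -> [1.18, -3.03, 7.79, -20.03, 51.48]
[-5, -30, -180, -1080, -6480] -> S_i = -5*6^i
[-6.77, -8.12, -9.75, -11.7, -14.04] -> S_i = -6.77*1.20^i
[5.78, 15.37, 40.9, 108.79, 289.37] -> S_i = 5.78*2.66^i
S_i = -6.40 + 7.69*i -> [-6.4, 1.29, 8.98, 16.67, 24.36]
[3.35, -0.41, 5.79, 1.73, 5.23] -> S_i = Random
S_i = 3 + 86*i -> [3, 89, 175, 261, 347]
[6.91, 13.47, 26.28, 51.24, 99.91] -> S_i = 6.91*1.95^i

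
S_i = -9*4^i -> [-9, -36, -144, -576, -2304]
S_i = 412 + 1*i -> [412, 413, 414, 415, 416]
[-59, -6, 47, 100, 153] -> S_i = -59 + 53*i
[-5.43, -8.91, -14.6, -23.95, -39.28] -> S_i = -5.43*1.64^i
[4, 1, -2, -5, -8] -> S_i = 4 + -3*i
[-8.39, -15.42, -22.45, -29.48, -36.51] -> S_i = -8.39 + -7.03*i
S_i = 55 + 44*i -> [55, 99, 143, 187, 231]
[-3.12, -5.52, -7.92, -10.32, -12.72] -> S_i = -3.12 + -2.40*i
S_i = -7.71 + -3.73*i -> [-7.71, -11.44, -15.17, -18.9, -22.63]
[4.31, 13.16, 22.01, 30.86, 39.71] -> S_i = 4.31 + 8.85*i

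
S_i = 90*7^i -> [90, 630, 4410, 30870, 216090]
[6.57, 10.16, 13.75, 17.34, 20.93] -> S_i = 6.57 + 3.59*i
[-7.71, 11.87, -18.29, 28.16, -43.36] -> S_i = -7.71*(-1.54)^i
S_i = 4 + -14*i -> [4, -10, -24, -38, -52]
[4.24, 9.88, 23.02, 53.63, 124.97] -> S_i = 4.24*2.33^i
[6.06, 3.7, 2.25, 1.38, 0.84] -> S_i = 6.06*0.61^i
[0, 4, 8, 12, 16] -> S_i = 0 + 4*i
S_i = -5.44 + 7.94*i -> [-5.44, 2.5, 10.44, 18.38, 26.32]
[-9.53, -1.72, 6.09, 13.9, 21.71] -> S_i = -9.53 + 7.81*i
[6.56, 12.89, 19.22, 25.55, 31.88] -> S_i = 6.56 + 6.33*i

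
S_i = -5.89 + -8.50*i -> [-5.89, -14.39, -22.89, -31.39, -39.89]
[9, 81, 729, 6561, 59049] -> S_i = 9*9^i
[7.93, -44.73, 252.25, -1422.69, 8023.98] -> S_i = 7.93*(-5.64)^i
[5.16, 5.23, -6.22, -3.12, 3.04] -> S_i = Random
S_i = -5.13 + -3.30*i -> [-5.13, -8.43, -11.73, -15.03, -18.33]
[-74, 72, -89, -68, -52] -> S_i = Random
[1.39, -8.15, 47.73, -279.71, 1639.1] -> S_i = 1.39*(-5.86)^i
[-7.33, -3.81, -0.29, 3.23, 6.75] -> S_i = -7.33 + 3.52*i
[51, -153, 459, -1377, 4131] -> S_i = 51*-3^i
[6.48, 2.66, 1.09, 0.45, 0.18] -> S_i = 6.48*0.41^i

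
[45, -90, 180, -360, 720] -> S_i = 45*-2^i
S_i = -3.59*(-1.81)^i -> [-3.59, 6.5, -11.76, 21.29, -38.53]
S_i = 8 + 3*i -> [8, 11, 14, 17, 20]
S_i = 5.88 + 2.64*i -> [5.88, 8.52, 11.16, 13.8, 16.44]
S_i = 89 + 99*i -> [89, 188, 287, 386, 485]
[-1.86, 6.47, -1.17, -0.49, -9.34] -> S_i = Random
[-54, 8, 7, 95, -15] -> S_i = Random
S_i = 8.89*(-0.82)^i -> [8.89, -7.29, 5.98, -4.9, 4.02]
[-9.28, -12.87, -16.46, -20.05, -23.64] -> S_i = -9.28 + -3.59*i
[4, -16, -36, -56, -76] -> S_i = 4 + -20*i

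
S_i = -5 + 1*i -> [-5, -4, -3, -2, -1]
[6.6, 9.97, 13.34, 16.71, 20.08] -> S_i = 6.60 + 3.37*i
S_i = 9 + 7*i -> [9, 16, 23, 30, 37]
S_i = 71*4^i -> [71, 284, 1136, 4544, 18176]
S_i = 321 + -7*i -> [321, 314, 307, 300, 293]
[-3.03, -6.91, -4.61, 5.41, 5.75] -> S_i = Random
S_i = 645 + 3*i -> [645, 648, 651, 654, 657]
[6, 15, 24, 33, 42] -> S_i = 6 + 9*i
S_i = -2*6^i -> [-2, -12, -72, -432, -2592]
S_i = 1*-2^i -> [1, -2, 4, -8, 16]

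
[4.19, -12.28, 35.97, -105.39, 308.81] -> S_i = 4.19*(-2.93)^i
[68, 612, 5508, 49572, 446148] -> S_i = 68*9^i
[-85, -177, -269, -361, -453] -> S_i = -85 + -92*i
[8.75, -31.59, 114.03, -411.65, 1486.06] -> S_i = 8.75*(-3.61)^i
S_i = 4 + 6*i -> [4, 10, 16, 22, 28]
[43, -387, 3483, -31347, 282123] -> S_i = 43*-9^i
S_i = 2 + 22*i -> [2, 24, 46, 68, 90]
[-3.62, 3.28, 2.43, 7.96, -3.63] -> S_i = Random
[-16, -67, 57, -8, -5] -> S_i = Random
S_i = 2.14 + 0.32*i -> [2.14, 2.46, 2.78, 3.1, 3.42]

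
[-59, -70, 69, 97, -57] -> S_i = Random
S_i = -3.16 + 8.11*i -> [-3.16, 4.95, 13.06, 21.17, 29.28]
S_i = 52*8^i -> [52, 416, 3328, 26624, 212992]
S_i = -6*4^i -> [-6, -24, -96, -384, -1536]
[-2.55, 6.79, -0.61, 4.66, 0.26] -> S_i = Random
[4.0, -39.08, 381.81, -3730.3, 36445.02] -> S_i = 4.00*(-9.77)^i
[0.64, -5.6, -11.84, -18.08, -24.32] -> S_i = 0.64 + -6.24*i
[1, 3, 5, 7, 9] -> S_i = 1 + 2*i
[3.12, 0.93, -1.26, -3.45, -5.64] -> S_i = 3.12 + -2.19*i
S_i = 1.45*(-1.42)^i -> [1.45, -2.06, 2.92, -4.15, 5.9]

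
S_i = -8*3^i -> [-8, -24, -72, -216, -648]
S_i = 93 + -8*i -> [93, 85, 77, 69, 61]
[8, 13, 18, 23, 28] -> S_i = 8 + 5*i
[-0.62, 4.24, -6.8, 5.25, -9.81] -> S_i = Random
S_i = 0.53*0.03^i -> [0.53, 0.02, 0.0, 0.0, 0.0]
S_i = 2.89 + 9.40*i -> [2.89, 12.29, 21.69, 31.09, 40.49]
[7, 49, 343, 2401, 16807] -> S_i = 7*7^i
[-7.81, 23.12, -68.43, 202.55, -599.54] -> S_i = -7.81*(-2.96)^i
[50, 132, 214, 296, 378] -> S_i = 50 + 82*i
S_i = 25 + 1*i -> [25, 26, 27, 28, 29]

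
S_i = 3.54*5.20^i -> [3.54, 18.41, 95.72, 497.75, 2588.31]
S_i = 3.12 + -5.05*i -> [3.12, -1.93, -6.98, -12.03, -17.08]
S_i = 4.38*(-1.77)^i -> [4.38, -7.75, 13.72, -24.29, 42.99]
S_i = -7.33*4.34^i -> [-7.33, -31.81, -138.06, -599.2, -2600.54]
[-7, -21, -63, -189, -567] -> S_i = -7*3^i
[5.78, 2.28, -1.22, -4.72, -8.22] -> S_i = 5.78 + -3.50*i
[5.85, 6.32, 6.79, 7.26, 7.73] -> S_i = 5.85 + 0.47*i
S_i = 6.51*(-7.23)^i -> [6.51, -47.07, 340.3, -2460.34, 17788.29]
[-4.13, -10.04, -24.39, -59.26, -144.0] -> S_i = -4.13*2.43^i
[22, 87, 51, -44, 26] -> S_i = Random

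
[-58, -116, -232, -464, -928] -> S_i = -58*2^i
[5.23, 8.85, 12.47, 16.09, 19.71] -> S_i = 5.23 + 3.62*i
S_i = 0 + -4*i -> [0, -4, -8, -12, -16]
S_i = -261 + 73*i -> [-261, -188, -115, -42, 31]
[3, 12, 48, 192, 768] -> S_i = 3*4^i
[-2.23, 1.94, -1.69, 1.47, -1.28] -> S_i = -2.23*(-0.87)^i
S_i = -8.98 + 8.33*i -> [-8.98, -0.65, 7.68, 16.01, 24.34]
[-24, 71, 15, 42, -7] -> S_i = Random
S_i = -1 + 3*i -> [-1, 2, 5, 8, 11]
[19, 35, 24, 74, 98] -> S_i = Random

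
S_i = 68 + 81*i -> [68, 149, 230, 311, 392]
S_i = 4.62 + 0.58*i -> [4.62, 5.2, 5.78, 6.36, 6.94]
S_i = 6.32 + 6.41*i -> [6.32, 12.73, 19.14, 25.55, 31.96]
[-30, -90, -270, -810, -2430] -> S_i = -30*3^i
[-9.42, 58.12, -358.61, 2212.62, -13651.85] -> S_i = -9.42*(-6.17)^i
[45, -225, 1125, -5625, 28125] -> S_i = 45*-5^i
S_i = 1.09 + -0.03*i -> [1.09, 1.06, 1.03, 1.0, 0.97]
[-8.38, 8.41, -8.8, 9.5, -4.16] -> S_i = Random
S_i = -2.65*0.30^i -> [-2.65, -0.8, -0.24, -0.07, -0.02]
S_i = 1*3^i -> [1, 3, 9, 27, 81]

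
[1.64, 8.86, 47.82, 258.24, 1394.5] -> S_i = 1.64*5.40^i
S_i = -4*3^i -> [-4, -12, -36, -108, -324]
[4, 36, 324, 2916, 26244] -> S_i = 4*9^i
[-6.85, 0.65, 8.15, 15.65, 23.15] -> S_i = -6.85 + 7.50*i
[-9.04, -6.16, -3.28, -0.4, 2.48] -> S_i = -9.04 + 2.88*i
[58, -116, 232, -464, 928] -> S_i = 58*-2^i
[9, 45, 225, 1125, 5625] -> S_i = 9*5^i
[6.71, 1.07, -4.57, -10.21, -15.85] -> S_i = 6.71 + -5.64*i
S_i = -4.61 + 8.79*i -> [-4.61, 4.18, 12.97, 21.76, 30.55]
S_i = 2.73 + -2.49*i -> [2.73, 0.24, -2.25, -4.74, -7.23]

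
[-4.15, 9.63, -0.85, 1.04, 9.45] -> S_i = Random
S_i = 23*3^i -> [23, 69, 207, 621, 1863]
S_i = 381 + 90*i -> [381, 471, 561, 651, 741]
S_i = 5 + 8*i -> [5, 13, 21, 29, 37]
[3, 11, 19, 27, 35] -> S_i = 3 + 8*i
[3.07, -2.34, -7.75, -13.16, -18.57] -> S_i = 3.07 + -5.41*i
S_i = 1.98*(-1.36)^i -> [1.98, -2.69, 3.66, -4.98, 6.77]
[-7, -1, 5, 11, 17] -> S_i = -7 + 6*i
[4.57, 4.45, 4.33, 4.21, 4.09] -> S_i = 4.57 + -0.12*i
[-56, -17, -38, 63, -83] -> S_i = Random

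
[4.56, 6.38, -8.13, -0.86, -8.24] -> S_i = Random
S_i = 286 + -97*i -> [286, 189, 92, -5, -102]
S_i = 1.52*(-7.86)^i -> [1.52, -11.95, 93.9, -738.09, 5801.41]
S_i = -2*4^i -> [-2, -8, -32, -128, -512]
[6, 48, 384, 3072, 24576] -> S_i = 6*8^i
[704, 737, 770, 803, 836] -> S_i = 704 + 33*i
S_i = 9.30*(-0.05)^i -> [9.3, -0.47, 0.02, -0.0, 0.0]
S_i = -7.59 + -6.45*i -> [-7.59, -14.04, -20.49, -26.94, -33.39]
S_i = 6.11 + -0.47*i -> [6.11, 5.64, 5.17, 4.7, 4.23]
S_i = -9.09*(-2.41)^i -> [-9.09, 21.91, -52.8, 127.24, -306.64]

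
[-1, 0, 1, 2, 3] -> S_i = -1 + 1*i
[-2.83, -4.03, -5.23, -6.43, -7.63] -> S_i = -2.83 + -1.20*i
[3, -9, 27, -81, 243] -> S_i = 3*-3^i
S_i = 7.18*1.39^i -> [7.18, 9.98, 13.87, 19.28, 26.8]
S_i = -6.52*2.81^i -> [-6.52, -18.32, -51.48, -144.67, -406.51]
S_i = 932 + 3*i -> [932, 935, 938, 941, 944]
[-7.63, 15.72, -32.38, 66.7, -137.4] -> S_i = -7.63*(-2.06)^i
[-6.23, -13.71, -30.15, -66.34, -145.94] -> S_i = -6.23*2.20^i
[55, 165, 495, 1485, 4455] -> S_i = 55*3^i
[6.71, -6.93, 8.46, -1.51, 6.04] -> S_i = Random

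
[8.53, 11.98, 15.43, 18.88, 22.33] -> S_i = 8.53 + 3.45*i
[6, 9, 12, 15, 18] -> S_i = 6 + 3*i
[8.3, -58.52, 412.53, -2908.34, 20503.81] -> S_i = 8.30*(-7.05)^i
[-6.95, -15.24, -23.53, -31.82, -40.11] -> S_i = -6.95 + -8.29*i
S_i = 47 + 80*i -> [47, 127, 207, 287, 367]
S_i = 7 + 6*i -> [7, 13, 19, 25, 31]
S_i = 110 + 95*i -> [110, 205, 300, 395, 490]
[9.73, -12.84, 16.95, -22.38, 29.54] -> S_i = 9.73*(-1.32)^i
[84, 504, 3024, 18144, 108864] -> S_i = 84*6^i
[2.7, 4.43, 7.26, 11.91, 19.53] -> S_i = 2.70*1.64^i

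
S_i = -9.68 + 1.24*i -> [-9.68, -8.44, -7.2, -5.96, -4.72]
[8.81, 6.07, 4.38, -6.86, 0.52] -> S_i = Random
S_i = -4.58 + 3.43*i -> [-4.58, -1.15, 2.28, 5.71, 9.14]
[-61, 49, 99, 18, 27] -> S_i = Random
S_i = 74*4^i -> [74, 296, 1184, 4736, 18944]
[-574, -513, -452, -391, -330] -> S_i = -574 + 61*i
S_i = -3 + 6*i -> [-3, 3, 9, 15, 21]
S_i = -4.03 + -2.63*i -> [-4.03, -6.66, -9.29, -11.92, -14.55]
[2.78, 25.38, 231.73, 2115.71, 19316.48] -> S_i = 2.78*9.13^i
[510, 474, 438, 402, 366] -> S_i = 510 + -36*i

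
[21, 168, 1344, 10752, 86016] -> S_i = 21*8^i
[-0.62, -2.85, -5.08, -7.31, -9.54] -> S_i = -0.62 + -2.23*i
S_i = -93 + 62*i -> [-93, -31, 31, 93, 155]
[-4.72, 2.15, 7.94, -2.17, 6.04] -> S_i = Random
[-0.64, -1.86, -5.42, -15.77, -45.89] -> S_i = -0.64*2.91^i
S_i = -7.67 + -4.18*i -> [-7.67, -11.85, -16.03, -20.21, -24.39]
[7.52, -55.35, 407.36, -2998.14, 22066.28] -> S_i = 7.52*(-7.36)^i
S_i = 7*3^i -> [7, 21, 63, 189, 567]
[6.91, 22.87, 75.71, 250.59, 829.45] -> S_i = 6.91*3.31^i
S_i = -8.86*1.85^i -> [-8.86, -16.39, -30.32, -56.1, -103.78]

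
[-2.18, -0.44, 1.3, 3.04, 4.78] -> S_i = -2.18 + 1.74*i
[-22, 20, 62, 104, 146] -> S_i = -22 + 42*i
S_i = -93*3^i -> [-93, -279, -837, -2511, -7533]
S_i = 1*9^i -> [1, 9, 81, 729, 6561]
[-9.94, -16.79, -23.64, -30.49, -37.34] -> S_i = -9.94 + -6.85*i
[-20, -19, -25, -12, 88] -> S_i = Random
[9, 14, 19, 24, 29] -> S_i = 9 + 5*i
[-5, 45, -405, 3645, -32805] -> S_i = -5*-9^i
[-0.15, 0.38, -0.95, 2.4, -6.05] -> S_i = -0.15*(-2.52)^i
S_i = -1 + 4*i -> [-1, 3, 7, 11, 15]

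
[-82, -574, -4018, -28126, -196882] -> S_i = -82*7^i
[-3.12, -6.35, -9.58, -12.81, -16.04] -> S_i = -3.12 + -3.23*i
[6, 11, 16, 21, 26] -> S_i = 6 + 5*i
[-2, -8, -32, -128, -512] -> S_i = -2*4^i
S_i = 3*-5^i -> [3, -15, 75, -375, 1875]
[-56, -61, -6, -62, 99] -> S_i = Random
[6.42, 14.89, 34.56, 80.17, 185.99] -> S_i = 6.42*2.32^i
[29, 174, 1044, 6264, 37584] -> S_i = 29*6^i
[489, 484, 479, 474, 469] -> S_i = 489 + -5*i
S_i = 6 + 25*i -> [6, 31, 56, 81, 106]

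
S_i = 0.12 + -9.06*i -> [0.12, -8.94, -18.0, -27.06, -36.12]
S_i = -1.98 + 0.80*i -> [-1.98, -1.18, -0.38, 0.42, 1.22]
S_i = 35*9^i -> [35, 315, 2835, 25515, 229635]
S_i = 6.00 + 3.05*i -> [6.0, 9.05, 12.1, 15.15, 18.2]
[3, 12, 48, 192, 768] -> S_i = 3*4^i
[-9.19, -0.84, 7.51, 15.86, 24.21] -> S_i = -9.19 + 8.35*i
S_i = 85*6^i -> [85, 510, 3060, 18360, 110160]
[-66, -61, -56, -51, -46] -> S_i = -66 + 5*i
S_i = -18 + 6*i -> [-18, -12, -6, 0, 6]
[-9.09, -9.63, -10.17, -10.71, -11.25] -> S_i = -9.09 + -0.54*i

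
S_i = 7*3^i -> [7, 21, 63, 189, 567]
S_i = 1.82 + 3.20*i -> [1.82, 5.02, 8.22, 11.42, 14.62]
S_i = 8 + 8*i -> [8, 16, 24, 32, 40]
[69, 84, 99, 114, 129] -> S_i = 69 + 15*i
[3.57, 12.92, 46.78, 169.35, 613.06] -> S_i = 3.57*3.62^i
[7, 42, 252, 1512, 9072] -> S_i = 7*6^i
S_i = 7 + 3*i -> [7, 10, 13, 16, 19]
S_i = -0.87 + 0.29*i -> [-0.87, -0.58, -0.29, -0.0, 0.29]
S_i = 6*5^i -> [6, 30, 150, 750, 3750]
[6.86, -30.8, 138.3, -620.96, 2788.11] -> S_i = 6.86*(-4.49)^i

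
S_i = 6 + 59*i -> [6, 65, 124, 183, 242]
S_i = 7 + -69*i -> [7, -62, -131, -200, -269]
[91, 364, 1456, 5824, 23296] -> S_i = 91*4^i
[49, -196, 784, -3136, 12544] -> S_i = 49*-4^i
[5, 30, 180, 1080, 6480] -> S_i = 5*6^i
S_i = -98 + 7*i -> [-98, -91, -84, -77, -70]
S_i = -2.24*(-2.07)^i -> [-2.24, 4.64, -9.6, 19.87, -41.13]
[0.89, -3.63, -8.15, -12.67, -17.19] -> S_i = 0.89 + -4.52*i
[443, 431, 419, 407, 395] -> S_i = 443 + -12*i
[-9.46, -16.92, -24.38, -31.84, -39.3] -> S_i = -9.46 + -7.46*i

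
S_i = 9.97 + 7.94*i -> [9.97, 17.91, 25.85, 33.79, 41.73]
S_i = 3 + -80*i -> [3, -77, -157, -237, -317]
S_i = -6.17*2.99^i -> [-6.17, -18.45, -55.16, -164.93, -493.14]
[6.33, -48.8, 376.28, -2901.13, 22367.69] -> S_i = 6.33*(-7.71)^i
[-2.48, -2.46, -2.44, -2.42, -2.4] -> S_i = -2.48 + 0.02*i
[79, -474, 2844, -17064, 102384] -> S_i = 79*-6^i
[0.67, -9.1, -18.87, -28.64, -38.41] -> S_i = 0.67 + -9.77*i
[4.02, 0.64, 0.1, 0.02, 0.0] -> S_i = 4.02*0.16^i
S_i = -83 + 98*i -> [-83, 15, 113, 211, 309]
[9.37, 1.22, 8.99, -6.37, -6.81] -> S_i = Random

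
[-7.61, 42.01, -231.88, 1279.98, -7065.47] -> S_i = -7.61*(-5.52)^i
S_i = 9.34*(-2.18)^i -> [9.34, -20.36, 44.39, -96.76, 210.95]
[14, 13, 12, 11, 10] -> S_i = 14 + -1*i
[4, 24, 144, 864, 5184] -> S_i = 4*6^i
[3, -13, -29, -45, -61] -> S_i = 3 + -16*i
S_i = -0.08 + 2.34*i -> [-0.08, 2.26, 4.6, 6.94, 9.28]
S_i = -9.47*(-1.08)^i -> [-9.47, 10.23, -11.05, 11.93, -12.88]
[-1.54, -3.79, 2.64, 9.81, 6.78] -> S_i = Random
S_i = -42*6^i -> [-42, -252, -1512, -9072, -54432]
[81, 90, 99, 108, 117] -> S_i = 81 + 9*i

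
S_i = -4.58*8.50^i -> [-4.58, -38.93, -330.9, -2812.69, -23907.89]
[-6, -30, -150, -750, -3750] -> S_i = -6*5^i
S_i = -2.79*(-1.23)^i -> [-2.79, 3.43, -4.22, 5.19, -6.39]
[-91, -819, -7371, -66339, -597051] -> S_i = -91*9^i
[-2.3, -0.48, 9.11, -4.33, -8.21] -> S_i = Random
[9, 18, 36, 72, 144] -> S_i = 9*2^i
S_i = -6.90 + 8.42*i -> [-6.9, 1.52, 9.94, 18.36, 26.78]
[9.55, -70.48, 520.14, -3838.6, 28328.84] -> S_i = 9.55*(-7.38)^i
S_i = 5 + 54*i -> [5, 59, 113, 167, 221]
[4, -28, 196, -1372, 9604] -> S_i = 4*-7^i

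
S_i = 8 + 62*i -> [8, 70, 132, 194, 256]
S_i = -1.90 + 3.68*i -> [-1.9, 1.78, 5.46, 9.14, 12.82]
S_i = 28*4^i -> [28, 112, 448, 1792, 7168]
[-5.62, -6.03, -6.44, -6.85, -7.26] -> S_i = -5.62 + -0.41*i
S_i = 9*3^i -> [9, 27, 81, 243, 729]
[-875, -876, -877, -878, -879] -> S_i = -875 + -1*i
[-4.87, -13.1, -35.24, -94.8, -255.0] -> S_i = -4.87*2.69^i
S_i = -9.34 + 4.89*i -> [-9.34, -4.45, 0.44, 5.33, 10.22]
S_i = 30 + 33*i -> [30, 63, 96, 129, 162]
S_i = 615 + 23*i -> [615, 638, 661, 684, 707]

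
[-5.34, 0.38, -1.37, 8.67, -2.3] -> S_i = Random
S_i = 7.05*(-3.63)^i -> [7.05, -25.59, 92.9, -337.22, 1224.1]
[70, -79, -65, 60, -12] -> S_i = Random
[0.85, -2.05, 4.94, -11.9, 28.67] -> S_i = 0.85*(-2.41)^i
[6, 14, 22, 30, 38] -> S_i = 6 + 8*i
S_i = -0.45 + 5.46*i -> [-0.45, 5.01, 10.47, 15.93, 21.39]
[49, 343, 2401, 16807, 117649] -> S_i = 49*7^i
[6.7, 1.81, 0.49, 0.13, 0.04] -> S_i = 6.70*0.27^i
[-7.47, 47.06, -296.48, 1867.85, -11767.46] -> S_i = -7.47*(-6.30)^i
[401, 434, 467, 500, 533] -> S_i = 401 + 33*i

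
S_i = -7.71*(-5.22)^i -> [-7.71, 40.25, -210.09, 1096.64, -5724.48]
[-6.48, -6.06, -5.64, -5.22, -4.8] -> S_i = -6.48 + 0.42*i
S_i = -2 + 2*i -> [-2, 0, 2, 4, 6]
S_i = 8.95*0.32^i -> [8.95, 2.86, 0.92, 0.29, 0.09]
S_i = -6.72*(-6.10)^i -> [-6.72, 40.99, -250.05, 1525.31, -9304.41]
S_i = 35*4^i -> [35, 140, 560, 2240, 8960]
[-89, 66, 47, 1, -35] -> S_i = Random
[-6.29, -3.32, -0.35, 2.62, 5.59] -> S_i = -6.29 + 2.97*i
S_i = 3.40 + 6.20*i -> [3.4, 9.6, 15.8, 22.0, 28.2]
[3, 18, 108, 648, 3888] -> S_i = 3*6^i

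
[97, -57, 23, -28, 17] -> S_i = Random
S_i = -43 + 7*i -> [-43, -36, -29, -22, -15]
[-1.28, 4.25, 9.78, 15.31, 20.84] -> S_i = -1.28 + 5.53*i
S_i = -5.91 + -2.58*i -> [-5.91, -8.49, -11.07, -13.65, -16.23]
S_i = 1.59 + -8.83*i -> [1.59, -7.24, -16.07, -24.9, -33.73]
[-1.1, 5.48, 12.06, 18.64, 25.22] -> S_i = -1.10 + 6.58*i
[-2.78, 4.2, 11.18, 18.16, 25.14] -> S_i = -2.78 + 6.98*i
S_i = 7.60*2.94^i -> [7.6, 22.34, 65.69, 193.13, 567.81]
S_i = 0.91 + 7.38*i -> [0.91, 8.29, 15.67, 23.05, 30.43]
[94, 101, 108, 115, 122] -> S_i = 94 + 7*i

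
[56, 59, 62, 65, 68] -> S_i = 56 + 3*i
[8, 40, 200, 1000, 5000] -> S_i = 8*5^i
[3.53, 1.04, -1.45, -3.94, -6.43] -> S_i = 3.53 + -2.49*i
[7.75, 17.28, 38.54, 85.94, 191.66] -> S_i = 7.75*2.23^i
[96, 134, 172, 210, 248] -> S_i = 96 + 38*i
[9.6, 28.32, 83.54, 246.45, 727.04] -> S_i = 9.60*2.95^i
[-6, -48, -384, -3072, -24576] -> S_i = -6*8^i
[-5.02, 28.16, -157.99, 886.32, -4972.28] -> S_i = -5.02*(-5.61)^i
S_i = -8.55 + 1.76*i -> [-8.55, -6.79, -5.03, -3.27, -1.51]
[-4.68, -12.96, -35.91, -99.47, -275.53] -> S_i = -4.68*2.77^i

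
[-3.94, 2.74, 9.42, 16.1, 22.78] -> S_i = -3.94 + 6.68*i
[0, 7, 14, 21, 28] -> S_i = 0 + 7*i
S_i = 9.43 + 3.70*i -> [9.43, 13.13, 16.83, 20.53, 24.23]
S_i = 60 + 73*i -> [60, 133, 206, 279, 352]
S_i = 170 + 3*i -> [170, 173, 176, 179, 182]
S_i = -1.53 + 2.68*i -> [-1.53, 1.15, 3.83, 6.51, 9.19]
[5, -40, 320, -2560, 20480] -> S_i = 5*-8^i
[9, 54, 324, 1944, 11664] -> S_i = 9*6^i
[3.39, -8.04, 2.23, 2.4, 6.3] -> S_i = Random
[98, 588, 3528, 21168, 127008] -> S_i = 98*6^i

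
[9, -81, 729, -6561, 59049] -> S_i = 9*-9^i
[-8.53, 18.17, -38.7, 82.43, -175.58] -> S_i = -8.53*(-2.13)^i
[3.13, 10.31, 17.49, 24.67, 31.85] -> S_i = 3.13 + 7.18*i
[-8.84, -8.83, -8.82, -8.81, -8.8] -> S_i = -8.84 + 0.01*i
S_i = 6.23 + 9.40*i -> [6.23, 15.63, 25.03, 34.43, 43.83]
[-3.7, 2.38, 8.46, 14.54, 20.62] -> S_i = -3.70 + 6.08*i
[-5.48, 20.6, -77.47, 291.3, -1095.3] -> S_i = -5.48*(-3.76)^i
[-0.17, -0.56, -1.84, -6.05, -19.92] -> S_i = -0.17*3.29^i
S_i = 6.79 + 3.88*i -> [6.79, 10.67, 14.55, 18.43, 22.31]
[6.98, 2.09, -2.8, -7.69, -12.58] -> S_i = 6.98 + -4.89*i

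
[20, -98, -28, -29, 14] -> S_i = Random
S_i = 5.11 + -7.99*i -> [5.11, -2.88, -10.87, -18.86, -26.85]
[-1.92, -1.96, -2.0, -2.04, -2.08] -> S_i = -1.92 + -0.04*i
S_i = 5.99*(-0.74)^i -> [5.99, -4.43, 3.28, -2.43, 1.8]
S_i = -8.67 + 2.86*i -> [-8.67, -5.81, -2.95, -0.09, 2.77]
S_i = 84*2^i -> [84, 168, 336, 672, 1344]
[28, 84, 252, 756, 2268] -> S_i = 28*3^i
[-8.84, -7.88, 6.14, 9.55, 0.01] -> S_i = Random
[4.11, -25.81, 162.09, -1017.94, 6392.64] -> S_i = 4.11*(-6.28)^i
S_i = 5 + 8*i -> [5, 13, 21, 29, 37]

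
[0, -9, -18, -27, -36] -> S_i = 0 + -9*i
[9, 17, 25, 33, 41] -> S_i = 9 + 8*i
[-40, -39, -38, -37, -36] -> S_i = -40 + 1*i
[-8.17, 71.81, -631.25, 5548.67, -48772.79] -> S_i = -8.17*(-8.79)^i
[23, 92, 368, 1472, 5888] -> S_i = 23*4^i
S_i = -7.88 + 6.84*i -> [-7.88, -1.04, 5.8, 12.64, 19.48]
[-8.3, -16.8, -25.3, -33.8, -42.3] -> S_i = -8.30 + -8.50*i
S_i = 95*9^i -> [95, 855, 7695, 69255, 623295]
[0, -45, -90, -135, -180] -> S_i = 0 + -45*i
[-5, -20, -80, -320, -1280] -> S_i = -5*4^i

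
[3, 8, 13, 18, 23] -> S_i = 3 + 5*i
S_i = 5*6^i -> [5, 30, 180, 1080, 6480]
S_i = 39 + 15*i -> [39, 54, 69, 84, 99]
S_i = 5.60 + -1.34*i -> [5.6, 4.26, 2.92, 1.58, 0.24]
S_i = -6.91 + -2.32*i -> [-6.91, -9.23, -11.55, -13.87, -16.19]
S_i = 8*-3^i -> [8, -24, 72, -216, 648]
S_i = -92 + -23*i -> [-92, -115, -138, -161, -184]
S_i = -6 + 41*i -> [-6, 35, 76, 117, 158]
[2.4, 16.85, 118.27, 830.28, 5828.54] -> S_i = 2.40*7.02^i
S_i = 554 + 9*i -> [554, 563, 572, 581, 590]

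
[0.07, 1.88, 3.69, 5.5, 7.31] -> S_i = 0.07 + 1.81*i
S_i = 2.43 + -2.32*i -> [2.43, 0.11, -2.21, -4.53, -6.85]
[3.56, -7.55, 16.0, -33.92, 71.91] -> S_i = 3.56*(-2.12)^i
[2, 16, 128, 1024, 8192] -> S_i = 2*8^i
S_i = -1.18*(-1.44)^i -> [-1.18, 1.7, -2.45, 3.52, -5.07]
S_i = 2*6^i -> [2, 12, 72, 432, 2592]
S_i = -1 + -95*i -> [-1, -96, -191, -286, -381]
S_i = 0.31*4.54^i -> [0.31, 1.41, 6.39, 29.01, 131.7]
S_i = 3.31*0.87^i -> [3.31, 2.88, 2.51, 2.18, 1.9]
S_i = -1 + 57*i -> [-1, 56, 113, 170, 227]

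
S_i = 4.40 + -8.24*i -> [4.4, -3.84, -12.08, -20.32, -28.56]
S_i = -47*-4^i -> [-47, 188, -752, 3008, -12032]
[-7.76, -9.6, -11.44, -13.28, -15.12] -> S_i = -7.76 + -1.84*i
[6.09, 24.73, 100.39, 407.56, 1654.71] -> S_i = 6.09*4.06^i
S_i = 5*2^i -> [5, 10, 20, 40, 80]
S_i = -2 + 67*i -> [-2, 65, 132, 199, 266]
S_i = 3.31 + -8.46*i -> [3.31, -5.15, -13.61, -22.07, -30.53]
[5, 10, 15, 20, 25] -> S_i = 5 + 5*i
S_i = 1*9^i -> [1, 9, 81, 729, 6561]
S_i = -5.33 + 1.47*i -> [-5.33, -3.86, -2.39, -0.92, 0.55]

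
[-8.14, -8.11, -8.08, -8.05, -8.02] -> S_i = -8.14 + 0.03*i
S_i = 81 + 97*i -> [81, 178, 275, 372, 469]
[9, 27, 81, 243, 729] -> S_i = 9*3^i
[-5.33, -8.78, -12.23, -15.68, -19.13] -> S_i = -5.33 + -3.45*i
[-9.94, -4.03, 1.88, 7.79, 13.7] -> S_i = -9.94 + 5.91*i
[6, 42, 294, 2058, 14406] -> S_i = 6*7^i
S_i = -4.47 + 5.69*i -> [-4.47, 1.22, 6.91, 12.6, 18.29]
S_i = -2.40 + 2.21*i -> [-2.4, -0.19, 2.02, 4.23, 6.44]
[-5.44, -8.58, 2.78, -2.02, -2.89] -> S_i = Random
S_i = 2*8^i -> [2, 16, 128, 1024, 8192]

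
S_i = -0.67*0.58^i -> [-0.67, -0.39, -0.23, -0.13, -0.08]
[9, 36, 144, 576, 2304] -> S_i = 9*4^i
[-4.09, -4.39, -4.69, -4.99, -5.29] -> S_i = -4.09 + -0.30*i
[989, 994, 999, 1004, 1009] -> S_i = 989 + 5*i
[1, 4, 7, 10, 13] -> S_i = 1 + 3*i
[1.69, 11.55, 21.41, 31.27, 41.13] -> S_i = 1.69 + 9.86*i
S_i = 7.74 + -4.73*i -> [7.74, 3.01, -1.72, -6.45, -11.18]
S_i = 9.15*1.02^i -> [9.15, 9.33, 9.52, 9.71, 9.9]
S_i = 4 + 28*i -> [4, 32, 60, 88, 116]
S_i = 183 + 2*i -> [183, 185, 187, 189, 191]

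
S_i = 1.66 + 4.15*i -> [1.66, 5.81, 9.96, 14.11, 18.26]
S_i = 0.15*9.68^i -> [0.15, 1.45, 14.06, 136.06, 1317.02]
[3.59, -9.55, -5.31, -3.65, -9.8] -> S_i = Random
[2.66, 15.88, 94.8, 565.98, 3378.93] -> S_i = 2.66*5.97^i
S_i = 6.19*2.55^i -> [6.19, 15.78, 40.25, 102.64, 261.73]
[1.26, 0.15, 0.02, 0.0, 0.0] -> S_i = 1.26*0.12^i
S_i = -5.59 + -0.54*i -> [-5.59, -6.13, -6.67, -7.21, -7.75]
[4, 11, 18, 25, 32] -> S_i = 4 + 7*i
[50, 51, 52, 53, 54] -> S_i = 50 + 1*i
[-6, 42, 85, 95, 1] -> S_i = Random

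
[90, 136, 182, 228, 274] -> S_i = 90 + 46*i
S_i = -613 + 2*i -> [-613, -611, -609, -607, -605]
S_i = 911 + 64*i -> [911, 975, 1039, 1103, 1167]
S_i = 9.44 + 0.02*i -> [9.44, 9.46, 9.48, 9.5, 9.52]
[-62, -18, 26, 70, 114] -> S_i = -62 + 44*i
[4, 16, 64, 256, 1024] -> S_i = 4*4^i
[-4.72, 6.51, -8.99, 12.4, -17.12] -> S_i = -4.72*(-1.38)^i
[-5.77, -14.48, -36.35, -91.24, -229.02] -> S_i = -5.77*2.51^i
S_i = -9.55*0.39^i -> [-9.55, -3.72, -1.45, -0.57, -0.22]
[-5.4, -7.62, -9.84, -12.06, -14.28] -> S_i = -5.40 + -2.22*i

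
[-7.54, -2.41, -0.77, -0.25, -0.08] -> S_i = -7.54*0.32^i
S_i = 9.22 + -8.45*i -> [9.22, 0.77, -7.68, -16.13, -24.58]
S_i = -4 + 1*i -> [-4, -3, -2, -1, 0]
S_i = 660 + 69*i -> [660, 729, 798, 867, 936]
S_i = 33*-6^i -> [33, -198, 1188, -7128, 42768]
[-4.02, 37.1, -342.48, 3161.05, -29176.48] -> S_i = -4.02*(-9.23)^i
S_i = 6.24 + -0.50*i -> [6.24, 5.74, 5.24, 4.74, 4.24]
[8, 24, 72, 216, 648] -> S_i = 8*3^i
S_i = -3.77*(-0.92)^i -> [-3.77, 3.47, -3.19, 2.94, -2.7]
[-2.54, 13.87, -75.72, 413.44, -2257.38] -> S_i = -2.54*(-5.46)^i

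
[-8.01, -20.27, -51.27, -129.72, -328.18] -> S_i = -8.01*2.53^i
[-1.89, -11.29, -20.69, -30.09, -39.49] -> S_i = -1.89 + -9.40*i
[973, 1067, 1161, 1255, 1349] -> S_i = 973 + 94*i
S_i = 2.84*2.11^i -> [2.84, 5.99, 12.64, 26.68, 56.29]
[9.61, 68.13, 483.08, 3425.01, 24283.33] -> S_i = 9.61*7.09^i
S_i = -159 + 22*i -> [-159, -137, -115, -93, -71]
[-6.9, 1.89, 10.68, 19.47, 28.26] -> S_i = -6.90 + 8.79*i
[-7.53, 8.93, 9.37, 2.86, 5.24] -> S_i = Random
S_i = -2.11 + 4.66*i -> [-2.11, 2.55, 7.21, 11.87, 16.53]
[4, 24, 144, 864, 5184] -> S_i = 4*6^i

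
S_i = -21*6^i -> [-21, -126, -756, -4536, -27216]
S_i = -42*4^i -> [-42, -168, -672, -2688, -10752]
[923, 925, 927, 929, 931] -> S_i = 923 + 2*i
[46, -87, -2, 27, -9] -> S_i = Random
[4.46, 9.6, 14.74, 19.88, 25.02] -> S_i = 4.46 + 5.14*i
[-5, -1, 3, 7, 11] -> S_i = -5 + 4*i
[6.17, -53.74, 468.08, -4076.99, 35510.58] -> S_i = 6.17*(-8.71)^i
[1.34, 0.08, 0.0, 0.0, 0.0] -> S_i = 1.34*0.06^i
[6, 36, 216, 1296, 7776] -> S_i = 6*6^i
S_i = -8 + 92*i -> [-8, 84, 176, 268, 360]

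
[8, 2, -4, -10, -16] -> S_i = 8 + -6*i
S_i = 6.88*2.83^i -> [6.88, 19.47, 55.1, 155.94, 441.3]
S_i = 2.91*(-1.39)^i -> [2.91, -4.04, 5.62, -7.82, 10.86]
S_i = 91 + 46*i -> [91, 137, 183, 229, 275]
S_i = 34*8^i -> [34, 272, 2176, 17408, 139264]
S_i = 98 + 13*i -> [98, 111, 124, 137, 150]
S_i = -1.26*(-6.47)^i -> [-1.26, 8.15, -52.74, 341.26, -2207.94]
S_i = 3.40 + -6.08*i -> [3.4, -2.68, -8.76, -14.84, -20.92]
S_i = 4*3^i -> [4, 12, 36, 108, 324]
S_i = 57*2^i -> [57, 114, 228, 456, 912]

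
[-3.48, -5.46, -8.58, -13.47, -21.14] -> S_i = -3.48*1.57^i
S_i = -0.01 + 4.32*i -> [-0.01, 4.31, 8.63, 12.95, 17.27]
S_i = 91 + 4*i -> [91, 95, 99, 103, 107]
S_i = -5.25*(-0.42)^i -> [-5.25, 2.2, -0.93, 0.39, -0.16]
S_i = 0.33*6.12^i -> [0.33, 2.02, 12.36, 75.64, 462.93]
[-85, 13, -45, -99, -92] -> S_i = Random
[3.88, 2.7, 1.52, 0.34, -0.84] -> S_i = 3.88 + -1.18*i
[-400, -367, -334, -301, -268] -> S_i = -400 + 33*i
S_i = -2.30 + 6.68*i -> [-2.3, 4.38, 11.06, 17.74, 24.42]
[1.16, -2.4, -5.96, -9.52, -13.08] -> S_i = 1.16 + -3.56*i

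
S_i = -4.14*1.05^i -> [-4.14, -4.35, -4.56, -4.79, -5.03]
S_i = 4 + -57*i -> [4, -53, -110, -167, -224]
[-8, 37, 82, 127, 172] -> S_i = -8 + 45*i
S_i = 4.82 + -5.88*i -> [4.82, -1.06, -6.94, -12.82, -18.7]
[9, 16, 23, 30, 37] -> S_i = 9 + 7*i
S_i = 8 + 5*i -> [8, 13, 18, 23, 28]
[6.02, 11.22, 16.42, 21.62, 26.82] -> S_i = 6.02 + 5.20*i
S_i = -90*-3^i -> [-90, 270, -810, 2430, -7290]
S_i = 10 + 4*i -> [10, 14, 18, 22, 26]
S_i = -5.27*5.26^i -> [-5.27, -27.72, -145.81, -766.95, -4034.16]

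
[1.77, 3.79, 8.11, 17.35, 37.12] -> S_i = 1.77*2.14^i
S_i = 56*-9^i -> [56, -504, 4536, -40824, 367416]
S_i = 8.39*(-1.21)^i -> [8.39, -10.15, 12.28, -14.86, 17.98]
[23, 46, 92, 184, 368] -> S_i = 23*2^i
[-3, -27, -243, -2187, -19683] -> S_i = -3*9^i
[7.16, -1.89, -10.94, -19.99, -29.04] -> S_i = 7.16 + -9.05*i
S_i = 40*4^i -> [40, 160, 640, 2560, 10240]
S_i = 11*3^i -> [11, 33, 99, 297, 891]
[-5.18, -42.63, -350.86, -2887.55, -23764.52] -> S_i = -5.18*8.23^i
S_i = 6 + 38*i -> [6, 44, 82, 120, 158]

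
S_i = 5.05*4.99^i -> [5.05, 25.2, 125.75, 627.47, 3131.08]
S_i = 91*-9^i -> [91, -819, 7371, -66339, 597051]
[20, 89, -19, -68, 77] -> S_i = Random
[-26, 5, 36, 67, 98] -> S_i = -26 + 31*i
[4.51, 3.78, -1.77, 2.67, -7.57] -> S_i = Random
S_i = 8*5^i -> [8, 40, 200, 1000, 5000]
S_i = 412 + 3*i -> [412, 415, 418, 421, 424]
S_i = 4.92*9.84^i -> [4.92, 48.41, 476.38, 4687.6, 46125.97]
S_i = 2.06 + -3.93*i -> [2.06, -1.87, -5.8, -9.73, -13.66]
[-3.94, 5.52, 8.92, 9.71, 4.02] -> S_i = Random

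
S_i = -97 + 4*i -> [-97, -93, -89, -85, -81]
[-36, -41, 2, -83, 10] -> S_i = Random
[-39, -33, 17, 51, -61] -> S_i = Random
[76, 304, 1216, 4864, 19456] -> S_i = 76*4^i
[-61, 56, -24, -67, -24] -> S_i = Random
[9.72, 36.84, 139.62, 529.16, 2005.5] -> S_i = 9.72*3.79^i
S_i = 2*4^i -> [2, 8, 32, 128, 512]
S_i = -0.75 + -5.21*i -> [-0.75, -5.96, -11.17, -16.38, -21.59]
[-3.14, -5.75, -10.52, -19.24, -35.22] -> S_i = -3.14*1.83^i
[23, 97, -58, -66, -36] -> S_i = Random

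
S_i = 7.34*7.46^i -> [7.34, 54.76, 408.48, 3047.28, 22732.72]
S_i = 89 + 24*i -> [89, 113, 137, 161, 185]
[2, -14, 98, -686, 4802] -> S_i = 2*-7^i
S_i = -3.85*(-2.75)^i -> [-3.85, 10.59, -29.12, 80.07, -220.19]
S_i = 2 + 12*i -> [2, 14, 26, 38, 50]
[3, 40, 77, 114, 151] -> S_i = 3 + 37*i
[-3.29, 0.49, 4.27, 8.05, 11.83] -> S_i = -3.29 + 3.78*i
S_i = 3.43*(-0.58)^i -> [3.43, -1.99, 1.15, -0.67, 0.39]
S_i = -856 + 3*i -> [-856, -853, -850, -847, -844]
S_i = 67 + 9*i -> [67, 76, 85, 94, 103]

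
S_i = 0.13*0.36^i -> [0.13, 0.05, 0.02, 0.01, 0.0]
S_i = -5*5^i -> [-5, -25, -125, -625, -3125]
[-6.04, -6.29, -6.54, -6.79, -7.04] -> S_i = -6.04 + -0.25*i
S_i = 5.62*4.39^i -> [5.62, 24.67, 108.31, 475.48, 2087.35]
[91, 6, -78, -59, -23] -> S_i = Random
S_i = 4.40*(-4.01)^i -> [4.4, -17.64, 70.75, -283.72, 1137.71]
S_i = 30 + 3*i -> [30, 33, 36, 39, 42]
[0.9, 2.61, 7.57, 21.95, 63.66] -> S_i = 0.90*2.90^i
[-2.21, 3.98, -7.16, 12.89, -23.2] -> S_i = -2.21*(-1.80)^i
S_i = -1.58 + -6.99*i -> [-1.58, -8.57, -15.56, -22.55, -29.54]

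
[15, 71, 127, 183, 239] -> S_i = 15 + 56*i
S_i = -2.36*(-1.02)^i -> [-2.36, 2.41, -2.46, 2.5, -2.55]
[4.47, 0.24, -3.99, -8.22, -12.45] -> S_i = 4.47 + -4.23*i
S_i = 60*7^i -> [60, 420, 2940, 20580, 144060]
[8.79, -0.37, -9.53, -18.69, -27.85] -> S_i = 8.79 + -9.16*i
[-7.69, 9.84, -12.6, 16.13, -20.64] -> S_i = -7.69*(-1.28)^i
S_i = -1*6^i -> [-1, -6, -36, -216, -1296]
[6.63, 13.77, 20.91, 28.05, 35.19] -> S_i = 6.63 + 7.14*i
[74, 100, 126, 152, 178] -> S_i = 74 + 26*i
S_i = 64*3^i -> [64, 192, 576, 1728, 5184]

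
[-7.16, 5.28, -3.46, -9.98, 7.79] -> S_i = Random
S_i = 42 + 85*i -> [42, 127, 212, 297, 382]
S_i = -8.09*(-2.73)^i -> [-8.09, 22.09, -60.29, 164.6, -449.36]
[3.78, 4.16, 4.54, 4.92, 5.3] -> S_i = 3.78 + 0.38*i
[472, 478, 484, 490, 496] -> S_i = 472 + 6*i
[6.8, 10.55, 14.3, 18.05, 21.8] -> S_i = 6.80 + 3.75*i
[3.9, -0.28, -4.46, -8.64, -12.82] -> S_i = 3.90 + -4.18*i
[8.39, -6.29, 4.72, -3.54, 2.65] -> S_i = 8.39*(-0.75)^i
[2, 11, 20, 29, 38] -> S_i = 2 + 9*i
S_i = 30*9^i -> [30, 270, 2430, 21870, 196830]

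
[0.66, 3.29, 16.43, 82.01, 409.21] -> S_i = 0.66*4.99^i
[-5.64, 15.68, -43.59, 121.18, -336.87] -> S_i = -5.64*(-2.78)^i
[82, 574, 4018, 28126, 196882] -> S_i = 82*7^i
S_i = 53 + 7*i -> [53, 60, 67, 74, 81]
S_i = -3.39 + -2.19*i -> [-3.39, -5.58, -7.77, -9.96, -12.15]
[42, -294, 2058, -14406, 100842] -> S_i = 42*-7^i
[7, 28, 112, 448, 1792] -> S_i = 7*4^i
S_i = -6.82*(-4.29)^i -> [-6.82, 29.26, -125.52, 538.46, -2310.01]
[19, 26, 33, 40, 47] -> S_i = 19 + 7*i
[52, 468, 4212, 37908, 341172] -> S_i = 52*9^i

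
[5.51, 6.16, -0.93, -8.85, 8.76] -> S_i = Random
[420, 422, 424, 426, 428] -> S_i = 420 + 2*i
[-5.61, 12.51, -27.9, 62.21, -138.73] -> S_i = -5.61*(-2.23)^i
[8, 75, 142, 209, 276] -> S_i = 8 + 67*i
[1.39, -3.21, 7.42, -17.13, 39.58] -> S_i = 1.39*(-2.31)^i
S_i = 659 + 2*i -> [659, 661, 663, 665, 667]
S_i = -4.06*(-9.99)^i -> [-4.06, 40.56, -405.19, 4047.83, -40437.84]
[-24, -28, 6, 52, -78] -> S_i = Random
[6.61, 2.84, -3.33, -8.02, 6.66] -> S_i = Random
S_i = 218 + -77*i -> [218, 141, 64, -13, -90]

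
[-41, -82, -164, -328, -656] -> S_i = -41*2^i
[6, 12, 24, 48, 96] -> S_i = 6*2^i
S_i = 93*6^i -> [93, 558, 3348, 20088, 120528]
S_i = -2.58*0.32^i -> [-2.58, -0.83, -0.26, -0.08, -0.03]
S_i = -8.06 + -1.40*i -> [-8.06, -9.46, -10.86, -12.26, -13.66]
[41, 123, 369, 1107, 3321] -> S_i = 41*3^i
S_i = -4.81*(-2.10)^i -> [-4.81, 10.1, -21.21, 44.55, -93.55]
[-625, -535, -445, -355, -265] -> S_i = -625 + 90*i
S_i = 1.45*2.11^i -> [1.45, 3.06, 6.46, 13.62, 28.74]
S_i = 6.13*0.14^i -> [6.13, 0.86, 0.12, 0.02, 0.0]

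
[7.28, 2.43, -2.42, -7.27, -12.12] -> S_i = 7.28 + -4.85*i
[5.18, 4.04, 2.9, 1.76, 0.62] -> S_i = 5.18 + -1.14*i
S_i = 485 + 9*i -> [485, 494, 503, 512, 521]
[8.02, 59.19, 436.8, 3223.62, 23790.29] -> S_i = 8.02*7.38^i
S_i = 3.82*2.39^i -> [3.82, 9.13, 21.82, 52.15, 124.64]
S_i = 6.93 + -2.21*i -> [6.93, 4.72, 2.51, 0.3, -1.91]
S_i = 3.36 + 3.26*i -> [3.36, 6.62, 9.88, 13.14, 16.4]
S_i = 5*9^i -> [5, 45, 405, 3645, 32805]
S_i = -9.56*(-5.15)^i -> [-9.56, 49.23, -253.56, 1305.81, -6724.92]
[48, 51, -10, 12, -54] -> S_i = Random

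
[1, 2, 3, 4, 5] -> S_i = 1 + 1*i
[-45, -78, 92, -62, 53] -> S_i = Random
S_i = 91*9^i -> [91, 819, 7371, 66339, 597051]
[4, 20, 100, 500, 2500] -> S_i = 4*5^i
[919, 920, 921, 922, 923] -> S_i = 919 + 1*i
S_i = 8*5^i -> [8, 40, 200, 1000, 5000]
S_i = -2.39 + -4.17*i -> [-2.39, -6.56, -10.73, -14.9, -19.07]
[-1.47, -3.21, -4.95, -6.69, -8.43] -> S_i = -1.47 + -1.74*i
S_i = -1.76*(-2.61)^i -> [-1.76, 4.59, -11.99, 31.29, -81.67]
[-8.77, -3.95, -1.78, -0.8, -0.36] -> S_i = -8.77*0.45^i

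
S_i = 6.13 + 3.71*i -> [6.13, 9.84, 13.55, 17.26, 20.97]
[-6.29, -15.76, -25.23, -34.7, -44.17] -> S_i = -6.29 + -9.47*i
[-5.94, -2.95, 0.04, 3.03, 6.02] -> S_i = -5.94 + 2.99*i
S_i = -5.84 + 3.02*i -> [-5.84, -2.82, 0.2, 3.22, 6.24]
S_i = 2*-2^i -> [2, -4, 8, -16, 32]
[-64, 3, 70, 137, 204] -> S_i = -64 + 67*i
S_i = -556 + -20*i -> [-556, -576, -596, -616, -636]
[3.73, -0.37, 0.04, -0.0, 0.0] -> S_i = 3.73*(-0.10)^i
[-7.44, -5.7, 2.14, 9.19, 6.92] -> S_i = Random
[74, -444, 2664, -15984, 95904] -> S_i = 74*-6^i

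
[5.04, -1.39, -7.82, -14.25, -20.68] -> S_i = 5.04 + -6.43*i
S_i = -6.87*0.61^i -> [-6.87, -4.19, -2.56, -1.56, -0.95]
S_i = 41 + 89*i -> [41, 130, 219, 308, 397]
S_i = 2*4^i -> [2, 8, 32, 128, 512]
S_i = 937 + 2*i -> [937, 939, 941, 943, 945]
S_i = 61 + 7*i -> [61, 68, 75, 82, 89]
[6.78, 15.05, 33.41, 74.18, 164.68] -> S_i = 6.78*2.22^i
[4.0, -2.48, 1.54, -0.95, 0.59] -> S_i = 4.00*(-0.62)^i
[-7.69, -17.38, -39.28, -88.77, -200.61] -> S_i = -7.69*2.26^i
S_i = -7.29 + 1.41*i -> [-7.29, -5.88, -4.47, -3.06, -1.65]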